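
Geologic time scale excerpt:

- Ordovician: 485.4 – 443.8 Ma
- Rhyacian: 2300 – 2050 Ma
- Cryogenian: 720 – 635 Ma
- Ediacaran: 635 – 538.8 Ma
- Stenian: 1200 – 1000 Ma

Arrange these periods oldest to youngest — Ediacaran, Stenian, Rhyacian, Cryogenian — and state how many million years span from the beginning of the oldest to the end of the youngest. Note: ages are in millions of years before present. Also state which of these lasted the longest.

From the excerpt: Ediacaran 635–538.8; Stenian 1200–1000; Rhyacian 2300–2050; Cryogenian 720–635 (Ma).
Larger Ma is earlier, so the oldest is Rhyacian and the youngest is Ediacaran; oldest to youngest: Rhyacian, Stenian, Cryogenian, Ediacaran.
Oldest start 2300 minus youngest end 538.8 gives 1761.2 Myr overall.
Individual lengths (start − end): Rhyacian 250; Cryogenian 85; Ediacaran 96.2; Stenian 200. The largest is Rhyacian at 250 Myr.

Rhyacian, Stenian, Cryogenian, Ediacaran; total span 1761.2 Myr; longest is Rhyacian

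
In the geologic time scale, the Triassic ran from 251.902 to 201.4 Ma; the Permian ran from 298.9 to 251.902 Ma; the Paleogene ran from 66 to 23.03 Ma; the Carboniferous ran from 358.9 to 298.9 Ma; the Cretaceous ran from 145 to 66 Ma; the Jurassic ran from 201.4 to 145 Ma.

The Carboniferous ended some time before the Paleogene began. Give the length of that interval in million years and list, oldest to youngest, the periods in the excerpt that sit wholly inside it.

The Carboniferous closes at 298.9 Ma and the Paleogene opens at 66 Ma, so the interval is 298.9 − 66 = 232.9 Myr.
A period fits inside if it starts at or after 298.9 Ma and ends at or before 66 Ma; oldest first that gives Permian, Triassic, Jurassic, Cretaceous.

232.9 million years; Permian, Triassic, Jurassic, Cretaceous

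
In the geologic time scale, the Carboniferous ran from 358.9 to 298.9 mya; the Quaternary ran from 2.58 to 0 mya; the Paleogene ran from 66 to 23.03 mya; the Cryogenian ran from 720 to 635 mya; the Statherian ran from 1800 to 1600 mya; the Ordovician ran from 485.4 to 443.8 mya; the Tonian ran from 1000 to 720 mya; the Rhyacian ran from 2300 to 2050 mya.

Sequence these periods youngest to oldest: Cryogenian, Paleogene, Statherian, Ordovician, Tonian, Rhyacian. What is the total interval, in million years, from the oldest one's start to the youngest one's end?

Start ages (Ma): Rhyacian 2300, Statherian 1800, Tonian 1000, Cryogenian 720, Ordovician 485.4, Paleogene 66.
Ordered youngest to oldest: Paleogene, Ordovician, Cryogenian, Tonian, Statherian, Rhyacian.
Span = 2300 − 23.03 = 2276.97 Myr.

Paleogene, Ordovician, Cryogenian, Tonian, Statherian, Rhyacian; total span 2276.97 Myr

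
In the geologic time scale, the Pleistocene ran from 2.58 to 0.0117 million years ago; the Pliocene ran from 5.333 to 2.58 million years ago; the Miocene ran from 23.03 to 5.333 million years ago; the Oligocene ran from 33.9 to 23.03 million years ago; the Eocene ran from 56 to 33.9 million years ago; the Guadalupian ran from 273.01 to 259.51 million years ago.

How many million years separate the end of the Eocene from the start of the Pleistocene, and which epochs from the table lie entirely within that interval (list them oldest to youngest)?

The Eocene closes at 33.9 Ma and the Pleistocene opens at 2.58 Ma, so the interval is 33.9 − 2.58 = 31.32 Myr.
An epoch fits inside if it starts at or after 33.9 Ma and ends at or before 2.58 Ma; oldest first that gives Oligocene, Miocene, Pliocene.

31.32 million years; Oligocene, Miocene, Pliocene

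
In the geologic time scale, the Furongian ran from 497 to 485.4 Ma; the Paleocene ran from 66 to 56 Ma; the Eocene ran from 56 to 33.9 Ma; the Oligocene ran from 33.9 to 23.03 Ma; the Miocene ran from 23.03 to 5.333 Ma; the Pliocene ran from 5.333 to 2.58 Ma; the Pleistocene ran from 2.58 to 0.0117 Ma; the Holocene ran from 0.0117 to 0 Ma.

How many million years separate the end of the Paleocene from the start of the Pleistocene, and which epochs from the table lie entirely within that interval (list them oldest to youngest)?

53.42 million years; Eocene, Oligocene, Miocene, Pliocene

The Paleocene closes at 56 Ma and the Pleistocene opens at 2.58 Ma, so the interval is 56 − 2.58 = 53.42 Myr.
An epoch fits inside if it starts at or after 56 Ma and ends at or before 2.58 Ma; oldest first that gives Eocene, Oligocene, Miocene, Pliocene.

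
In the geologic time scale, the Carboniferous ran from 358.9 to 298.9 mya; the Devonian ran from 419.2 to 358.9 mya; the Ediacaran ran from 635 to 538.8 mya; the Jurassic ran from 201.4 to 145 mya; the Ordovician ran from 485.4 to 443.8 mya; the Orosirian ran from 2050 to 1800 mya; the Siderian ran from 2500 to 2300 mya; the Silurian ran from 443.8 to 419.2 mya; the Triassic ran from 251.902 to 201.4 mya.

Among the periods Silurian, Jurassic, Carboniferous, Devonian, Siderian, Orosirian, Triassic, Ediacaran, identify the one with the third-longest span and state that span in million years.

Start − end for each: Silurian 443.8 − 419.2 = 24.6; Jurassic 201.4 − 145 = 56.4; Carboniferous 358.9 − 298.9 = 60; Devonian 419.2 − 358.9 = 60.3; Siderian 2500 − 2300 = 200; Orosirian 2050 − 1800 = 250; Triassic 251.902 − 201.4 = 50.502; Ediacaran 635 − 538.8 = 96.2.
Ranking these from longest: Orosirian > Siderian > Ediacaran > Devonian > Carboniferous > Jurassic > Triassic > Silurian.
Position 3 in that ranking is Ediacaran, which lasted 96.2 Myr.

Ediacaran, 96.2 million years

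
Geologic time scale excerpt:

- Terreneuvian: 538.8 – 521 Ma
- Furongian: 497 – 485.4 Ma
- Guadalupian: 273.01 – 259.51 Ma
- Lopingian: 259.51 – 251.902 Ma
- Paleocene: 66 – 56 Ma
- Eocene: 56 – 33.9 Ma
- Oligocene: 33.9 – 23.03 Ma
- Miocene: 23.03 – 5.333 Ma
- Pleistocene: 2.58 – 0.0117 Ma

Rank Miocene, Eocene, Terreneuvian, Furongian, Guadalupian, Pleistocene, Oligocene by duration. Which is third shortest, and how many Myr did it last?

Furongian, 11.6 million years

Durations: Miocene 17.697; Eocene 22.1; Terreneuvian 17.8; Furongian 11.6; Guadalupian 13.5; Pleistocene 2.5683; Oligocene 10.87 Myr.
Sorted shortest-first: Pleistocene (2.5683), Oligocene (10.87), Furongian (11.6), Guadalupian (13.5), Miocene (17.697), Terreneuvian (17.8), Eocene (22.1).
The third shortest is Furongian at 11.6 Myr.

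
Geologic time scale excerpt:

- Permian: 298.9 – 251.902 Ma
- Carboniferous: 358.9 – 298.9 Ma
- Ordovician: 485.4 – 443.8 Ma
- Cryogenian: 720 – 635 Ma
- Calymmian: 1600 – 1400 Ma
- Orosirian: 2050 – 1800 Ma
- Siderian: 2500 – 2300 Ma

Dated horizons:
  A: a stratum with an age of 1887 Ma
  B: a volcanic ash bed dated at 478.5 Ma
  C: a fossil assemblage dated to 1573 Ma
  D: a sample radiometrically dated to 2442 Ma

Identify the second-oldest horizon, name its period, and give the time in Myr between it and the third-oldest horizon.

A, in the Orosirian; 314 million years to C

Larger Ma means older, so oldest first: D 2442 > A 1887 > C 1573 > B 478.5.
Counting 2 along gives A (1887 Ma); the excerpt puts that inside the Orosirian, 2050–1800 Ma.
Next in line is C (1573 Ma), and 1887 − 1573 = 314 Myr.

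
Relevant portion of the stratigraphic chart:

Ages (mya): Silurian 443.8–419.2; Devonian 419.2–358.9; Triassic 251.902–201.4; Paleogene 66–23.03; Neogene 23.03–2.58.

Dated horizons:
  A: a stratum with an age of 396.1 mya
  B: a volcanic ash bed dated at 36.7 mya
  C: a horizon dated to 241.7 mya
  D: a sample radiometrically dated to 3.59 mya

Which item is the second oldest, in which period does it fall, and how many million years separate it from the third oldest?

C, in the Triassic; 205 million years to B

Larger Ma means older, so oldest first: A 396.1 > C 241.7 > B 36.7 > D 3.59.
Counting 2 along gives C (241.7 Ma); the excerpt puts that inside the Triassic, 251.902–201.4 Ma.
Next in line is B (36.7 Ma), and 241.7 − 36.7 = 205 Myr.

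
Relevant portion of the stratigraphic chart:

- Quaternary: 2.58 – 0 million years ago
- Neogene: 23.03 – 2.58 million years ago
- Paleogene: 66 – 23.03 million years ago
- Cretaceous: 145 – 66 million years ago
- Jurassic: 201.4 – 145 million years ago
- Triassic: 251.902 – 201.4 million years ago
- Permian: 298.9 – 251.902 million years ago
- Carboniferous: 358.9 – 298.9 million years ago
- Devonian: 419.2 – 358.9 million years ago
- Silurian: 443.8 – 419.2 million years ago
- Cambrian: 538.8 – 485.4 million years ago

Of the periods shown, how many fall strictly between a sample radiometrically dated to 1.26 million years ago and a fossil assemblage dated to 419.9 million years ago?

8

The older date is 419.9 Ma and the younger is 1.26 Ma.
Periods with start < 419.9 and end > 1.26 Ma: Devonian (419.2–358.9), Carboniferous (358.9–298.9), Permian (298.9–251.902), Triassic (251.902–201.4), Jurassic (201.4–145), Cretaceous (145–66), Paleogene (66–23.03), Neogene (23.03–2.58).
That is 8 complete periods.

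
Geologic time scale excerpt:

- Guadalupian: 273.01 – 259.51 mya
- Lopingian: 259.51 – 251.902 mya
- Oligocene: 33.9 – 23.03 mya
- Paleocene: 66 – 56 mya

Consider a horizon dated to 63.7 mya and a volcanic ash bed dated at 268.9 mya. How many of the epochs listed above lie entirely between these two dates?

The older date is 268.9 Ma and the younger is 63.7 Ma.
Epochs with start < 268.9 and end > 63.7 Ma: Lopingian (259.51–251.902).
That is 1 complete epoch.

1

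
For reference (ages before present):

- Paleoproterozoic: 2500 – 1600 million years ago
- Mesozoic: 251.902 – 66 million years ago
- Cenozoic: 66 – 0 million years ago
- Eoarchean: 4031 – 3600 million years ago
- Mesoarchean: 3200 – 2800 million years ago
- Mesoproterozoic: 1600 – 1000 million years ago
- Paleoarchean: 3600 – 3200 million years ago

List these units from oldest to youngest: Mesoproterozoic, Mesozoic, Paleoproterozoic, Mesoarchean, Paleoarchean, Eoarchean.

Eoarchean, Paleoarchean, Mesoarchean, Paleoproterozoic, Mesoproterozoic, Mesozoic

Read off each span (Ma): Mesoproterozoic 1600–1000; Mesozoic 251.902–66; Paleoproterozoic 2500–1600; Mesoarchean 3200–2800; Paleoarchean 3600–3200; Eoarchean 4031–3600.
Larger Ma is older, so oldest→youngest is Eoarchean, Paleoarchean, Mesoarchean, Paleoproterozoic, Mesoproterozoic, Mesozoic.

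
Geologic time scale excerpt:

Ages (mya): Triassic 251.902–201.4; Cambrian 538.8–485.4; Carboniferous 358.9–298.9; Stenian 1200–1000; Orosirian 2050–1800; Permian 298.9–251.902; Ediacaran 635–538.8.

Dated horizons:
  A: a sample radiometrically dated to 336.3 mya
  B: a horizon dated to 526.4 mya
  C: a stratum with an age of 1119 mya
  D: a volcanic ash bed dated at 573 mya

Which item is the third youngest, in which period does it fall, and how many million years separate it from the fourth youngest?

D, in the Ediacaran; 546 million years to C

Sorted youngest-first by Ma: A (336.3), B (526.4), D (573), C (1119).
The third youngest is D at 573 Ma, which lies in 635–538.8 Ma: the Ediacaran.
The fourth youngest is C at 1119 Ma; separation = |573 − 1119| = 546 Myr.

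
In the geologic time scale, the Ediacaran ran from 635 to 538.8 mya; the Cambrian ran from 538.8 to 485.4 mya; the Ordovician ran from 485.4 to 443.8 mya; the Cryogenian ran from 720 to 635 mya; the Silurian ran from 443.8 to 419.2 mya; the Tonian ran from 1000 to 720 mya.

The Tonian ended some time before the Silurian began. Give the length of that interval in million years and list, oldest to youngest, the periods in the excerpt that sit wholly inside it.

276.2 million years; Cryogenian, Ediacaran, Cambrian, Ordovician

End of Tonian = 720 Ma; start of Silurian = 443.8 Ma.
Gap = 720 − 443.8 = 276.2 Myr.
Periods wholly inside 720–443.8 Ma: Cryogenian (720–635), Ediacaran (635–538.8), Cambrian (538.8–485.4), Ordovician (485.4–443.8).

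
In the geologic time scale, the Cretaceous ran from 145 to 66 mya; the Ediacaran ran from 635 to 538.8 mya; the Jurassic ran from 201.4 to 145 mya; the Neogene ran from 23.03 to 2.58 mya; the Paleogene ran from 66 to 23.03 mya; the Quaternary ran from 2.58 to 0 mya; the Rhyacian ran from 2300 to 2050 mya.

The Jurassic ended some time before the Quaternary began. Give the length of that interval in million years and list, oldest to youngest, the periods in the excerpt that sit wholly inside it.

The Jurassic closes at 145 Ma and the Quaternary opens at 2.58 Ma, so the interval is 145 − 2.58 = 142.42 Myr.
A period fits inside if it starts at or after 145 Ma and ends at or before 2.58 Ma; oldest first that gives Cretaceous, Paleogene, Neogene.

142.42 million years; Cretaceous, Paleogene, Neogene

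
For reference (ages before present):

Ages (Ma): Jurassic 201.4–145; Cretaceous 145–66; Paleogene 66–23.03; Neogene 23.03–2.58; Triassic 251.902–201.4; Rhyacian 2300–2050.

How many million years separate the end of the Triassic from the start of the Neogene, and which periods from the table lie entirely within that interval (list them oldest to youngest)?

178.37 million years; Jurassic, Cretaceous, Paleogene

The Triassic closes at 201.4 Ma and the Neogene opens at 23.03 Ma, so the interval is 201.4 − 23.03 = 178.37 Myr.
A period fits inside if it starts at or after 201.4 Ma and ends at or before 23.03 Ma; oldest first that gives Jurassic, Cretaceous, Paleogene.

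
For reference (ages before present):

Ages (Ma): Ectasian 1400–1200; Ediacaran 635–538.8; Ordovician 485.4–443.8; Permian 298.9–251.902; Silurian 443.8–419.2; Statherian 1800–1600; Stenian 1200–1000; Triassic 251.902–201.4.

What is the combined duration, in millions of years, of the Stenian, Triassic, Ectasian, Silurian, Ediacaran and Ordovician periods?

612.902 million years

Each duration: Stenian = 200; Triassic = 50.502; Ectasian = 200; Silurian = 24.6; Ediacaran = 96.2; Ordovician = 41.6.
Sum: 200 + 50.502 + 200 + 24.6 + 96.2 + 41.6 = 612.902 Myr.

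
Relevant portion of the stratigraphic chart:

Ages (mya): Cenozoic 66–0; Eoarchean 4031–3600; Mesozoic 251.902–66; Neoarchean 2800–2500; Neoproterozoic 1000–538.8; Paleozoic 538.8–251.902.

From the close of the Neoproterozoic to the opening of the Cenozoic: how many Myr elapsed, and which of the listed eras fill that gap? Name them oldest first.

End of Neoproterozoic = 538.8 Ma; start of Cenozoic = 66 Ma.
Gap = 538.8 − 66 = 472.8 Myr.
Eras wholly inside 538.8–66 Ma: Paleozoic (538.8–251.902), Mesozoic (251.902–66).

472.8 million years; Paleozoic, Mesozoic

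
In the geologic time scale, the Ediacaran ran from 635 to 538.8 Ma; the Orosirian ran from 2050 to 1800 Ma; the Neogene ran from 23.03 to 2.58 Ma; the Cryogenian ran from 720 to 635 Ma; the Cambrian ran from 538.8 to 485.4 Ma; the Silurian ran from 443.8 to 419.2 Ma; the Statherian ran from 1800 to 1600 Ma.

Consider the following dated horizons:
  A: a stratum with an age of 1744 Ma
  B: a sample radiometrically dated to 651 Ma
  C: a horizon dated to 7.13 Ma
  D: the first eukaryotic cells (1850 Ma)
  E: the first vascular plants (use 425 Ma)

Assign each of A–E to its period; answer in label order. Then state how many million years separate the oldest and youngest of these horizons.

A — Statherian; B — Cryogenian; C — Neogene; D — Orosirian; E — Silurian; span 1842.87 million years

Match each age against the start–end ranges in the excerpt: A = 1744 Ma → Statherian (1800–1600); B = 651 Ma → Cryogenian (720–635); C = 7.13 Ma → Neogene (23.03–2.58); D = 1850 Ma → Orosirian (2050–1800); E = 425 Ma → Silurian (443.8–419.2).
The largest age is 1850 Ma and the smallest is 7.13 Ma; their difference is 1842.87 Myr.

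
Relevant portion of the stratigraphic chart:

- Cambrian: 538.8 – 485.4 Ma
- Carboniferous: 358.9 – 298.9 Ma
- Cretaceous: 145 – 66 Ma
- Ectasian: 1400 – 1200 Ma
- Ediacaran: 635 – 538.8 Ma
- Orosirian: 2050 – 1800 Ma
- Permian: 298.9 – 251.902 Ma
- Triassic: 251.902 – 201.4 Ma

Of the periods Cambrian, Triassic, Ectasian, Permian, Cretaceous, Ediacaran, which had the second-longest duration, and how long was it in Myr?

Ediacaran, 96.2 million years

Durations: Cambrian 53.4; Triassic 50.502; Ectasian 200; Permian 46.998; Cretaceous 79; Ediacaran 96.2 Myr.
Sorted longest-first: Ectasian (200), Ediacaran (96.2), Cretaceous (79), Cambrian (53.4), Triassic (50.502), Permian (46.998).
The second longest is Ediacaran at 96.2 Myr.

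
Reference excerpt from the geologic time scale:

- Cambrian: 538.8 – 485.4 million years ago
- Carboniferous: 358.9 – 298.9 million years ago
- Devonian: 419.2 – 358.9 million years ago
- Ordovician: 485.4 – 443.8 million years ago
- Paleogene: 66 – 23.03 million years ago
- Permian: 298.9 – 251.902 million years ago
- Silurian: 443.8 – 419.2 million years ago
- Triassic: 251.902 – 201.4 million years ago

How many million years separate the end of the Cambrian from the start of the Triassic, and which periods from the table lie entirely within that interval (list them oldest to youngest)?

The Cambrian closes at 485.4 Ma and the Triassic opens at 251.902 Ma, so the interval is 485.4 − 251.902 = 233.498 Myr.
A period fits inside if it starts at or after 485.4 Ma and ends at or before 251.902 Ma; oldest first that gives Ordovician, Silurian, Devonian, Carboniferous, Permian.

233.498 million years; Ordovician, Silurian, Devonian, Carboniferous, Permian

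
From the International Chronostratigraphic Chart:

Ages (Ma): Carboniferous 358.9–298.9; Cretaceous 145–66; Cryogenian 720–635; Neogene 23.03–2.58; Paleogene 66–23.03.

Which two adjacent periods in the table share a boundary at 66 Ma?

Cretaceous and Paleogene

The Cretaceous ends at 66 Ma and the Paleogene begins at 66 Ma, so they share that boundary.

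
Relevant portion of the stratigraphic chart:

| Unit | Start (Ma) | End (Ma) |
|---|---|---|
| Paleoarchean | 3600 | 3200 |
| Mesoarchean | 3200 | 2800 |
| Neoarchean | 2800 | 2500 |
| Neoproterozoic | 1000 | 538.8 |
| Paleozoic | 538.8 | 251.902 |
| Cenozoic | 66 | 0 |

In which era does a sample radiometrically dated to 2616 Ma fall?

2616 Ma lies between 2800 and 2500 Ma, so it falls in the Neoarchean.

Neoarchean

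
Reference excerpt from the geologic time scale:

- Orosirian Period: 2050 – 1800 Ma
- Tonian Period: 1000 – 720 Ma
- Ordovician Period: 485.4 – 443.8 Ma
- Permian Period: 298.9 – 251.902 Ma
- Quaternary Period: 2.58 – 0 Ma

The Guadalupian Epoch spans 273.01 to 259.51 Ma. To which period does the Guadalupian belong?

Permian

The Guadalupian (273.01–259.51 Ma) lies entirely within 298.9–251.902 Ma, the Permian Period.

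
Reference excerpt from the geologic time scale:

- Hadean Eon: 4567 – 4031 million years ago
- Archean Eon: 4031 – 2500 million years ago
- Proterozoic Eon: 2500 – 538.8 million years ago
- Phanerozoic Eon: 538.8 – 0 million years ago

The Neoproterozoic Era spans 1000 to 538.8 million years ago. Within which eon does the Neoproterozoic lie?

Proterozoic

The Neoproterozoic (1000–538.8 Ma) lies entirely within 2500–538.8 Ma, the Proterozoic Eon.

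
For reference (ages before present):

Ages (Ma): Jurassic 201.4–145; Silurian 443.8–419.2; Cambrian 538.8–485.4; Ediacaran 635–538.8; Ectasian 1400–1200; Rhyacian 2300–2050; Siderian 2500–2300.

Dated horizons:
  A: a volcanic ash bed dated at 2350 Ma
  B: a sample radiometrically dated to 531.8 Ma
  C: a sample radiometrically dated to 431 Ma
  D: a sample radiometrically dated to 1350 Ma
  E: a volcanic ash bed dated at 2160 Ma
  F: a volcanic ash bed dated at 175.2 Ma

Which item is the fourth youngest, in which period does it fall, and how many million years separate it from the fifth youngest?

Smaller Ma means younger, so youngest first: F 175.2 < C 431 < B 531.8 < D 1350 < E 2160 < A 2350.
Counting 4 along gives D (1350 Ma); the excerpt puts that inside the Ectasian, 1400–1200 Ma.
Next in line is E (2160 Ma), and 2160 − 1350 = 810 Myr.

D, in the Ectasian; 810 million years to E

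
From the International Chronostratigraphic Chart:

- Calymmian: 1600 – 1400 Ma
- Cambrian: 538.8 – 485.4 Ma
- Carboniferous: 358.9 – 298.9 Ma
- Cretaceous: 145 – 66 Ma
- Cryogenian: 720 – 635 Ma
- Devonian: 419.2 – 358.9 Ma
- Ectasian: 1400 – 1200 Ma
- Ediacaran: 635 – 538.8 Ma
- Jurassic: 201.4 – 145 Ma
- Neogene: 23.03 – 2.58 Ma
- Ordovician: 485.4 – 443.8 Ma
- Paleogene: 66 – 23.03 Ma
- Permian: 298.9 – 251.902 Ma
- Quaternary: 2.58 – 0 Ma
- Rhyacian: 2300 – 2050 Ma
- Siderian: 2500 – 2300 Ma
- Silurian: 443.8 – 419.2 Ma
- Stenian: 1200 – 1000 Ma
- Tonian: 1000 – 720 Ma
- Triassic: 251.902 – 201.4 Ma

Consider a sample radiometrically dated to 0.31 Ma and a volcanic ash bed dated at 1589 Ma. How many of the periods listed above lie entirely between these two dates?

The older date is 1589 Ma and the younger is 0.31 Ma.
Periods with start < 1589 and end > 0.31 Ma: Ectasian (1400–1200), Stenian (1200–1000), Tonian (1000–720), Cryogenian (720–635), Ediacaran (635–538.8), Cambrian (538.8–485.4), Ordovician (485.4–443.8), Silurian (443.8–419.2), Devonian (419.2–358.9), Carboniferous (358.9–298.9), Permian (298.9–251.902), Triassic (251.902–201.4), Jurassic (201.4–145), Cretaceous (145–66), Paleogene (66–23.03), Neogene (23.03–2.58).
That is 16 complete periods.

16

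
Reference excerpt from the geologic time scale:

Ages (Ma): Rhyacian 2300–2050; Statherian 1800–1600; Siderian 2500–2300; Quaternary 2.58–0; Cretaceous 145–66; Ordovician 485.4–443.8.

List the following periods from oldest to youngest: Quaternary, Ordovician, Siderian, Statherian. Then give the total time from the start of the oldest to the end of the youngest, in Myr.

Siderian → Statherian → Ordovician → Quaternary; total span 2500 Myr

From the excerpt: Quaternary 2.58–0; Ordovician 485.4–443.8; Siderian 2500–2300; Statherian 1800–1600 (Ma).
Larger Ma is earlier, so the oldest is Siderian and the youngest is Quaternary; oldest to youngest: Siderian, Statherian, Ordovician, Quaternary.
Oldest start 2500 minus youngest end 0 gives 2500 Myr overall.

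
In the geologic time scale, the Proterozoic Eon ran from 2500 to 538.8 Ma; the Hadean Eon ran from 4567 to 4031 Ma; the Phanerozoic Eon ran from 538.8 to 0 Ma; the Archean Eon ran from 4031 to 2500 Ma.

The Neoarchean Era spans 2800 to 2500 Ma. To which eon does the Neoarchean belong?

Archean

The Neoarchean (2800–2500 Ma) lies entirely within 4031–2500 Ma, the Archean Eon.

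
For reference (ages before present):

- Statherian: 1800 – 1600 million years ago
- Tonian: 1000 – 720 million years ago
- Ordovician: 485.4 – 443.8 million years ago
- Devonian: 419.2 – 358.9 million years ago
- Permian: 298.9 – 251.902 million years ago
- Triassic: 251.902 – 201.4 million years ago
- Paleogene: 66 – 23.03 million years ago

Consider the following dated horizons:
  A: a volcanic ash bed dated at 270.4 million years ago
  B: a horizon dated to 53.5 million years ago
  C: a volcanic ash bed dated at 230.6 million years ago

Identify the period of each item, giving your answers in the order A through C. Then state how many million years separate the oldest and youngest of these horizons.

A — Permian; B — Paleogene; C — Triassic; span 216.9 million years

A: 270.4 Ma lies in 298.9–251.902 Ma, so Permian.
B: 53.5 Ma lies in 66–23.03 Ma, so Paleogene.
C: 230.6 Ma lies in 251.902–201.4 Ma, so Triassic.
Oldest = 270.4 Ma, youngest = 53.5 Ma → span 216.9 Myr.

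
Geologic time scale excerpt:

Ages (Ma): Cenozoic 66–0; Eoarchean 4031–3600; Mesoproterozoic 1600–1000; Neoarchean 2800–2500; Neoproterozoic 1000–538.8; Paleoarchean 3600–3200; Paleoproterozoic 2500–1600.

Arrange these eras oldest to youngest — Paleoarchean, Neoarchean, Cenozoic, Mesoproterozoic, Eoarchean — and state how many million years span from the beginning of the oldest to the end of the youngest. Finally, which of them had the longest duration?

Eoarchean → Paleoarchean → Neoarchean → Mesoproterozoic → Cenozoic; total span 4031 Myr; longest is Mesoproterozoic

Start ages (Ma): Eoarchean 4031, Paleoarchean 3600, Neoarchean 2800, Mesoproterozoic 1600, Cenozoic 66.
Ordered oldest to youngest: Eoarchean, Paleoarchean, Neoarchean, Mesoproterozoic, Cenozoic.
Span = 4031 − 0 = 4031 Myr.
Durations: Eoarchean 431, Mesoproterozoic 600, Paleoarchean 400, Cenozoic 66, Neoarchean 300 → longest is Mesoproterozoic (600 Myr).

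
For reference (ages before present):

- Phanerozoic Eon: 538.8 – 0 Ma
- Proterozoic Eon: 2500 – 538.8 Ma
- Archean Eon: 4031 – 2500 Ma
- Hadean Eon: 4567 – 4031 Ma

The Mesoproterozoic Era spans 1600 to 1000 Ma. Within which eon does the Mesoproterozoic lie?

The Mesoproterozoic (1600–1000 Ma) lies entirely within 2500–538.8 Ma, the Proterozoic Eon.

Proterozoic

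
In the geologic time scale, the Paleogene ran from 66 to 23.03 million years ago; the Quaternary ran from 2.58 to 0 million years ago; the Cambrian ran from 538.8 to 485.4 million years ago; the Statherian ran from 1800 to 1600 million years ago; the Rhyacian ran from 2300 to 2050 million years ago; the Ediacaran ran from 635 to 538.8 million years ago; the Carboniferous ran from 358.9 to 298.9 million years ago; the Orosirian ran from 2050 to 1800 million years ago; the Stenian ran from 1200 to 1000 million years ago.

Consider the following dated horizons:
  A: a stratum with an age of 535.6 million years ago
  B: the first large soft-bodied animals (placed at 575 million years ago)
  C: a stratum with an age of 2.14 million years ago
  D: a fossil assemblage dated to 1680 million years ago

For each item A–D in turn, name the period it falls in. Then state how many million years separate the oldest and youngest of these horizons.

A — Cambrian; B — Ediacaran; C — Quaternary; D — Statherian; span 1677.86 million years

Match each age against the start–end ranges in the excerpt: A = 535.6 Ma → Cambrian (538.8–485.4); B = 575 Ma → Ediacaran (635–538.8); C = 2.14 Ma → Quaternary (2.58–0); D = 1680 Ma → Statherian (1800–1600).
The largest age is 1680 Ma and the smallest is 2.14 Ma; their difference is 1677.86 Myr.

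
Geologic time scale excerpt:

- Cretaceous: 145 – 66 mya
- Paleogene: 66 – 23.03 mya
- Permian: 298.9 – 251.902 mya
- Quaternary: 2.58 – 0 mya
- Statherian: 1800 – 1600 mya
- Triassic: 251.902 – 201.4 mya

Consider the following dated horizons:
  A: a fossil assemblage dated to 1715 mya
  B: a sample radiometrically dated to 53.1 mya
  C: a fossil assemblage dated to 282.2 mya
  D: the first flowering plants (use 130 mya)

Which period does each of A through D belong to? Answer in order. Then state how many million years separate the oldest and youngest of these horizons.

A — Statherian; B — Paleogene; C — Permian; D — Cretaceous; span 1661.9 million years

A: 1715 Ma lies in 1800–1600 Ma, so Statherian.
B: 53.1 Ma lies in 66–23.03 Ma, so Paleogene.
C: 282.2 Ma lies in 298.9–251.902 Ma, so Permian.
D: 130 Ma lies in 145–66 Ma, so Cretaceous.
Oldest = 1715 Ma, youngest = 53.1 Ma → span 1661.9 Myr.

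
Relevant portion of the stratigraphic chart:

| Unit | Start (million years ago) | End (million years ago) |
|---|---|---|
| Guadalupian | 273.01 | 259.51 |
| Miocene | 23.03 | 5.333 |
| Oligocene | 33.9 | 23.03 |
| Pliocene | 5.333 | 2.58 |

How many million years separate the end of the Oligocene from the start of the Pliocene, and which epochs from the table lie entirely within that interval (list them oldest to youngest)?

17.697 million years; Miocene

End of Oligocene = 23.03 Ma; start of Pliocene = 5.333 Ma.
Gap = 23.03 − 5.333 = 17.697 Myr.
Epochs wholly inside 23.03–5.333 Ma: Miocene (23.03–5.333).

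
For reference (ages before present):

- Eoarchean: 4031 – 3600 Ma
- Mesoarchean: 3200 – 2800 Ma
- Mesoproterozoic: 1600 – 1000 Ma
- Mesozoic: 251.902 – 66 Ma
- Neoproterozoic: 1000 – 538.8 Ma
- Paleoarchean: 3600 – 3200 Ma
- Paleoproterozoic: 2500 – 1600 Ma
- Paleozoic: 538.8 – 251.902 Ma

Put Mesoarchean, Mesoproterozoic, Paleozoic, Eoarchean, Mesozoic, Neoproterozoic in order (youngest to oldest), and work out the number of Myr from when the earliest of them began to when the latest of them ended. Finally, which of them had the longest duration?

Start ages (Ma): Eoarchean 4031, Mesoarchean 3200, Mesoproterozoic 1600, Neoproterozoic 1000, Paleozoic 538.8, Mesozoic 251.902.
Ordered youngest to oldest: Mesozoic, Paleozoic, Neoproterozoic, Mesoproterozoic, Mesoarchean, Eoarchean.
Span = 4031 − 66 = 3965 Myr.
Durations: Mesozoic 185.902, Mesoarchean 400, Paleozoic 286.898, Neoproterozoic 461.2, Eoarchean 431, Mesoproterozoic 600 → longest is Mesoproterozoic (600 Myr).

Mesozoic → Paleozoic → Neoproterozoic → Mesoproterozoic → Mesoarchean → Eoarchean; total span 3965 Myr; longest is Mesoproterozoic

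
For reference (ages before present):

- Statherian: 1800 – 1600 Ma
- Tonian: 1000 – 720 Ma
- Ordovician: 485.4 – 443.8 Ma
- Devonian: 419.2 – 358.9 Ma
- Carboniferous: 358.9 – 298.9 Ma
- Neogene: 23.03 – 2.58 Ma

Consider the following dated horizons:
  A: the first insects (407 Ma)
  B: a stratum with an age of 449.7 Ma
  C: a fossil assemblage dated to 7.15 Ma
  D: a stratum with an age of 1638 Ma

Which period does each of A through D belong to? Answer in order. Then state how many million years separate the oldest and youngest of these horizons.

A — Devonian; B — Ordovician; C — Neogene; D — Statherian; span 1630.85 million years

A: 407 Ma lies in 419.2–358.9 Ma, so Devonian.
B: 449.7 Ma lies in 485.4–443.8 Ma, so Ordovician.
C: 7.15 Ma lies in 23.03–2.58 Ma, so Neogene.
D: 1638 Ma lies in 1800–1600 Ma, so Statherian.
Oldest = 1638 Ma, youngest = 7.15 Ma → span 1630.85 Myr.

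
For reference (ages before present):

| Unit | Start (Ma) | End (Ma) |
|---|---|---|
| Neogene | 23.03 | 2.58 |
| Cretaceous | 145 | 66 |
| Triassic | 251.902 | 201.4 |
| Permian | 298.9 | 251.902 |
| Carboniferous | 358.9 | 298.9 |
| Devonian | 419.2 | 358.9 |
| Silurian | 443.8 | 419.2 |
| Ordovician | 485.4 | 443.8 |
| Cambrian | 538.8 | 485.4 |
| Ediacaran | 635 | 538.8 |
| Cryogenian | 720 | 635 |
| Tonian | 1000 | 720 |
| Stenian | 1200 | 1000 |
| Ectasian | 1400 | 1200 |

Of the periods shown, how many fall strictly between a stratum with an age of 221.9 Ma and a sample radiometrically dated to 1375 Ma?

1375 Ma sits inside the Ectasian (1400–1200) and 221.9 Ma inside the Triassic (251.902–201.4); neither of those is wholly between the two dates.
The listed periods lying completely between them are Stenian, Tonian, Cryogenian, Ediacaran, Cambrian, Ordovician, Silurian, Devonian, Carboniferous, Permian — 10 in all.

10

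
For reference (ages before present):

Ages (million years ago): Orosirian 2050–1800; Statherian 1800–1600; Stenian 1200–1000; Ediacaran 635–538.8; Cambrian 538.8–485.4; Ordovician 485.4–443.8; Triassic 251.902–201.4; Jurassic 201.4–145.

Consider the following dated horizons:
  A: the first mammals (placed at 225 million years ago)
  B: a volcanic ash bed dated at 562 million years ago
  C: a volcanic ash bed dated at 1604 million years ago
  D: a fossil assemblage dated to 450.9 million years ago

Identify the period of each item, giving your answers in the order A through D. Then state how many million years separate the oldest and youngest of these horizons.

A — Triassic; B — Ediacaran; C — Statherian; D — Ordovician; span 1379 million years

A: 225 Ma lies in 251.902–201.4 Ma, so Triassic.
B: 562 Ma lies in 635–538.8 Ma, so Ediacaran.
C: 1604 Ma lies in 1800–1600 Ma, so Statherian.
D: 450.9 Ma lies in 485.4–443.8 Ma, so Ordovician.
Oldest = 1604 Ma, youngest = 225 Ma → span 1379 Myr.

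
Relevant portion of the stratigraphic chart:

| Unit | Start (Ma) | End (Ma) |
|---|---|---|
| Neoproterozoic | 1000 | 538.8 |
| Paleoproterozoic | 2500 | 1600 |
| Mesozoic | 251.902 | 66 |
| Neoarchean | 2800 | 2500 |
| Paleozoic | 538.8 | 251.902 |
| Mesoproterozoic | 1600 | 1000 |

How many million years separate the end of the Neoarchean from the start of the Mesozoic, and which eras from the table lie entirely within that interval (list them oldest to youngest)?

The Neoarchean closes at 2500 Ma and the Mesozoic opens at 251.902 Ma, so the interval is 2500 − 251.902 = 2248.098 Myr.
An era fits inside if it starts at or after 2500 Ma and ends at or before 251.902 Ma; oldest first that gives Paleoproterozoic, Mesoproterozoic, Neoproterozoic, Paleozoic.

2248.098 million years; Paleoproterozoic, Mesoproterozoic, Neoproterozoic, Paleozoic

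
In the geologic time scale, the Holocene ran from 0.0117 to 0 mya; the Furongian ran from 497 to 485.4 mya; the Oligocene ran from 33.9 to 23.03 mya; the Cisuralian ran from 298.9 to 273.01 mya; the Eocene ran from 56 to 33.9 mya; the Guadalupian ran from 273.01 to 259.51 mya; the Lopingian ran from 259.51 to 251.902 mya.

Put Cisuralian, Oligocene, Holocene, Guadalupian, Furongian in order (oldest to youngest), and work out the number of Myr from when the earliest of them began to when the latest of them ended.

Furongian → Cisuralian → Guadalupian → Oligocene → Holocene; total span 497 Myr

From the excerpt: Cisuralian 298.9–273.01; Oligocene 33.9–23.03; Holocene 0.0117–0; Guadalupian 273.01–259.51; Furongian 497–485.4 (Ma).
Larger Ma is earlier, so the oldest is Furongian and the youngest is Holocene; oldest to youngest: Furongian, Cisuralian, Guadalupian, Oligocene, Holocene.
Oldest start 497 minus youngest end 0 gives 497 Myr overall.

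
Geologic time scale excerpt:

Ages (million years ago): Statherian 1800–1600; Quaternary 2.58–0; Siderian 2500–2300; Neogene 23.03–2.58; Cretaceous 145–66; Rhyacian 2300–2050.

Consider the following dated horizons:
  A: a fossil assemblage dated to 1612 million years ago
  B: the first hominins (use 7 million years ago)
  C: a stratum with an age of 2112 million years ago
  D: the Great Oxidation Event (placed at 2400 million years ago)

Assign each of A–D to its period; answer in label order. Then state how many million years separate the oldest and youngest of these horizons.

A: 1612 Ma lies in 1800–1600 Ma, so Statherian.
B: 7 Ma lies in 23.03–2.58 Ma, so Neogene.
C: 2112 Ma lies in 2300–2050 Ma, so Rhyacian.
D: 2400 Ma lies in 2500–2300 Ma, so Siderian.
Oldest = 2400 Ma, youngest = 7 Ma → span 2393 Myr.

A — Statherian; B — Neogene; C — Rhyacian; D — Siderian; span 2393 million years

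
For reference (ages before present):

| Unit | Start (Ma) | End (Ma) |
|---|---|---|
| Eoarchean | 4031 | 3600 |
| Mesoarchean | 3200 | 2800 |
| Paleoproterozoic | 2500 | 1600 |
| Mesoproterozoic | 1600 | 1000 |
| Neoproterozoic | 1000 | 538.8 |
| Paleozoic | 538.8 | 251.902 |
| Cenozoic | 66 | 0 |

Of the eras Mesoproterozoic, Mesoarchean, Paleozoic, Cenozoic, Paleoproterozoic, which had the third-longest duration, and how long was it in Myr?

Start − end for each: Mesoproterozoic 1600 − 1000 = 600; Mesoarchean 3200 − 2800 = 400; Paleozoic 538.8 − 251.902 = 286.898; Cenozoic 66 − 0 = 66; Paleoproterozoic 2500 − 1600 = 900.
Ranking these from longest: Paleoproterozoic > Mesoproterozoic > Mesoarchean > Paleozoic > Cenozoic.
Position 3 in that ranking is Mesoarchean, which lasted 400 Myr.

Mesoarchean, 400 million years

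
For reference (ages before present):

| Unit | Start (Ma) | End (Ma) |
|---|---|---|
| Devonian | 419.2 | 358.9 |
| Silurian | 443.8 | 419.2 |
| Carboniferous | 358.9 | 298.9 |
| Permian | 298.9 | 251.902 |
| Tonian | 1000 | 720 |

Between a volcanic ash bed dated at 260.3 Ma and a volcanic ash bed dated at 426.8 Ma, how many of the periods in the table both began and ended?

426.8 Ma sits inside the Silurian (443.8–419.2) and 260.3 Ma inside the Permian (298.9–251.902); neither of those is wholly between the two dates.
The listed periods lying completely between them are Devonian, Carboniferous — 2 in all.

2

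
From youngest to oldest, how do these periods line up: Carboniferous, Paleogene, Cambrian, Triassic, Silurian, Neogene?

Neogene, Paleogene, Triassic, Carboniferous, Silurian, Cambrian

Group by era (each group listed oldest first) — Paleozoic: Cambrian, Silurian, Carboniferous; Mesozoic: Triassic; Cenozoic: Paleogene, Neogene. The eras run Paleozoic → Mesozoic → Cenozoic. Concatenating the groups in that era order and then reversing gives youngest to oldest.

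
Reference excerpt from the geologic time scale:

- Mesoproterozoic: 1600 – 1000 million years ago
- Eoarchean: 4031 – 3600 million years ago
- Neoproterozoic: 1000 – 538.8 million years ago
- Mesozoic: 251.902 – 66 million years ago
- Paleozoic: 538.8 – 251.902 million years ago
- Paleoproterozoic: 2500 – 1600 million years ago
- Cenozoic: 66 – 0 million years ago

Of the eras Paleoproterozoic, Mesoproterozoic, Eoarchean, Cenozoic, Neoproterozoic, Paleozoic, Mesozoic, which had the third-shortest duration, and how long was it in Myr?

Paleozoic, 286.898 million years

Start − end for each: Paleoproterozoic 2500 − 1600 = 900; Mesoproterozoic 1600 − 1000 = 600; Eoarchean 4031 − 3600 = 431; Cenozoic 66 − 0 = 66; Neoproterozoic 1000 − 538.8 = 461.2; Paleozoic 538.8 − 251.902 = 286.898; Mesozoic 251.902 − 66 = 185.902.
Ranking these from shortest: Cenozoic < Mesozoic < Paleozoic < Eoarchean < Neoproterozoic < Mesoproterozoic < Paleoproterozoic.
Position 3 in that ranking is Paleozoic, which lasted 286.898 Myr.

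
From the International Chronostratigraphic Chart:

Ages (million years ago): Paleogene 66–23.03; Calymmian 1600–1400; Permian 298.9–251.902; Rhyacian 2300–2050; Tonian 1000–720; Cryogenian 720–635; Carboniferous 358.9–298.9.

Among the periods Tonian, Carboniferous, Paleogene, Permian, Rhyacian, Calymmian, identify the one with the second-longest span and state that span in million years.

Rhyacian, 250 million years

Start − end for each: Tonian 1000 − 720 = 280; Carboniferous 358.9 − 298.9 = 60; Paleogene 66 − 23.03 = 42.97; Permian 298.9 − 251.902 = 46.998; Rhyacian 2300 − 2050 = 250; Calymmian 1600 − 1400 = 200.
Ranking these from longest: Tonian > Rhyacian > Calymmian > Carboniferous > Permian > Paleogene.
Position 2 in that ranking is Rhyacian, which lasted 250 Myr.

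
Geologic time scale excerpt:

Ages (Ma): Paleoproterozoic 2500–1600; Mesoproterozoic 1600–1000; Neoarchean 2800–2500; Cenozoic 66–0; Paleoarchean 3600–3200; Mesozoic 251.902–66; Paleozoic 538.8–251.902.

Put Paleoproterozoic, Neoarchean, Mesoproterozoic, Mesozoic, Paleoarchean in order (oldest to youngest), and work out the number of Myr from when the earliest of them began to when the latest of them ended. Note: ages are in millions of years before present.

Paleoarchean → Neoarchean → Paleoproterozoic → Mesoproterozoic → Mesozoic; total span 3534 Myr

From the excerpt: Paleoproterozoic 2500–1600; Neoarchean 2800–2500; Mesoproterozoic 1600–1000; Mesozoic 251.902–66; Paleoarchean 3600–3200 (Ma).
Larger Ma is earlier, so the oldest is Paleoarchean and the youngest is Mesozoic; oldest to youngest: Paleoarchean, Neoarchean, Paleoproterozoic, Mesoproterozoic, Mesozoic.
Oldest start 3600 minus youngest end 66 gives 3534 Myr overall.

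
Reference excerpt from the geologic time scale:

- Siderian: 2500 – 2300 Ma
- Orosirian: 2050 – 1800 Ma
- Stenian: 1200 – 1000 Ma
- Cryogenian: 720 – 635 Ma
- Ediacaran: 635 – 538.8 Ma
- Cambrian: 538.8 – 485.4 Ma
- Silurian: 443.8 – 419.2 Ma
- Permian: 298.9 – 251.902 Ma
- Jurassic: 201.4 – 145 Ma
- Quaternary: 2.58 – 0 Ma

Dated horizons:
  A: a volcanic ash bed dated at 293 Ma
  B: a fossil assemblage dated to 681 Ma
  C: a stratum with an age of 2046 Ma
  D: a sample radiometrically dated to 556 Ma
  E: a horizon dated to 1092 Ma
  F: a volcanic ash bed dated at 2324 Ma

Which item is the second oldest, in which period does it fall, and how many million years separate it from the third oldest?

C, in the Orosirian; 954 million years to E

Sorted oldest-first by Ma: F (2324), C (2046), E (1092), B (681), D (556), A (293).
The second oldest is C at 2046 Ma, which lies in 2050–1800 Ma: the Orosirian.
The third oldest is E at 1092 Ma; separation = |2046 − 1092| = 954 Myr.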